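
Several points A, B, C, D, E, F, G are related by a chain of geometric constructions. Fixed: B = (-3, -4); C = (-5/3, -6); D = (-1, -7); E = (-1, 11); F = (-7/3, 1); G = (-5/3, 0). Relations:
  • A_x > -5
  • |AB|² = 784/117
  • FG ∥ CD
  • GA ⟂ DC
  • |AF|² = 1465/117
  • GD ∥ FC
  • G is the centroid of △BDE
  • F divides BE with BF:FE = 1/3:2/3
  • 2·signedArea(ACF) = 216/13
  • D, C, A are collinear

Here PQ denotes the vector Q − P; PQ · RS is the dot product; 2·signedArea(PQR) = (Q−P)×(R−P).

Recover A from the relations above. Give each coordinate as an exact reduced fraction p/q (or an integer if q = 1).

A = (-173/39, -24/13)

1. A_x = -173/39  [D, C, A are collinear ∩ GA ⟂ DC]
2. A_y = -24/13  [D, C, A are collinear ∩ GA ⟂ DC]
   → A = (-173/39, -24/13)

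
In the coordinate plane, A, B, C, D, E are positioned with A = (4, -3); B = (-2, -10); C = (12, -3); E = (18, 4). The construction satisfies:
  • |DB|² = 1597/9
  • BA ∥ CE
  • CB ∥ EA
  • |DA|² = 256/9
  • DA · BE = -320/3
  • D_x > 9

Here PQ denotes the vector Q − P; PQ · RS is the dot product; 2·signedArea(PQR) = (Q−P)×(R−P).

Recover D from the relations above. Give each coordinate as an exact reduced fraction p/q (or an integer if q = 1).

1. D_x = 28/3  [line -20·x + -14·y + 434/3 = 0 ∩ |DB|² = 1597/9]
2. D_y = -3  [line -20·x + -14·y + 434/3 = 0 ∩ |DB|² = 1597/9]
   → D = (28/3, -3)

D = (28/3, -3)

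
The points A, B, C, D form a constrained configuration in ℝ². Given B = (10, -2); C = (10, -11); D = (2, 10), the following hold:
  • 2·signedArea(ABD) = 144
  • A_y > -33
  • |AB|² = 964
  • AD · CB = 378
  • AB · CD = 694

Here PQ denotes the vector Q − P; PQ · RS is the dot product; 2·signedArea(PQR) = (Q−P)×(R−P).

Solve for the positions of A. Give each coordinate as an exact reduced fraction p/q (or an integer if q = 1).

1. A_x = 18  [2·signedArea(ABD) = 144 ∩ AD · CB = 378]
2. A_y = -32  [2·signedArea(ABD) = 144 ∩ AD · CB = 378]
   → A = (18, -32)

A = (18, -32)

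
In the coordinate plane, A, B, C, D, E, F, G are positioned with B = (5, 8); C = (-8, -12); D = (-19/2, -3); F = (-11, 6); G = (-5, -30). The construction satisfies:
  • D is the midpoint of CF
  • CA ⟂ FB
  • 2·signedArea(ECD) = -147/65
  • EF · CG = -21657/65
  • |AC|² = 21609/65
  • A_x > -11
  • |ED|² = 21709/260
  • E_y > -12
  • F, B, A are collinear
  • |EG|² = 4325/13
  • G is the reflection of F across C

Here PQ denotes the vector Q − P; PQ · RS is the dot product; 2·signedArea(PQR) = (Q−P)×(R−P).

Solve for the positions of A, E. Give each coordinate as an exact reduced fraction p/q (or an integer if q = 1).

A = (-667/65, 396/65)
E = (-504/65, -778/65)

1. A_x = -667/65  [F, B, A are collinear ∩ CA ⟂ FB]
2. A_y = 396/65  [F, B, A are collinear ∩ CA ⟂ FB]
   → A = (-667/65, 396/65)
3. E_x = -504/65  [EF · CG = -21657/65 ∩ 2·signedArea(ECD) = -147/65]
4. E_y = -778/65  [EF · CG = -21657/65 ∩ 2·signedArea(ECD) = -147/65]
   → E = (-504/65, -778/65)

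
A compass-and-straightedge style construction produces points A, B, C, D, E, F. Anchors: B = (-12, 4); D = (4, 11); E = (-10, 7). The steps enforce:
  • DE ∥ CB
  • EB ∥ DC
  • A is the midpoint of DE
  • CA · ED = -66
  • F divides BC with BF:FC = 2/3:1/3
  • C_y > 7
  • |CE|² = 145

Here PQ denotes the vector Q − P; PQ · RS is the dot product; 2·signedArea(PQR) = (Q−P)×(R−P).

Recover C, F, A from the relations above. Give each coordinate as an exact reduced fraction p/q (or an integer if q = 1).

1. C_x = 2  [DE ∥ CB ∩ EB ∥ DC]
2. C_y = 8  [DE ∥ CB ∩ EB ∥ DC]
   → C = (2, 8)
3. F_x = -8/3  [F divides BC with BF:FC = 2/3:1/3]
4. F_y = 20/3  [F divides BC with BF:FC = 2/3:1/3]
   → F = (-8/3, 20/3)
5. A_x = -3  [A is the midpoint of DE]
6. A_y = 9  [A is the midpoint of DE]
   → A = (-3, 9)

A = (-3, 9)
C = (2, 8)
F = (-8/3, 20/3)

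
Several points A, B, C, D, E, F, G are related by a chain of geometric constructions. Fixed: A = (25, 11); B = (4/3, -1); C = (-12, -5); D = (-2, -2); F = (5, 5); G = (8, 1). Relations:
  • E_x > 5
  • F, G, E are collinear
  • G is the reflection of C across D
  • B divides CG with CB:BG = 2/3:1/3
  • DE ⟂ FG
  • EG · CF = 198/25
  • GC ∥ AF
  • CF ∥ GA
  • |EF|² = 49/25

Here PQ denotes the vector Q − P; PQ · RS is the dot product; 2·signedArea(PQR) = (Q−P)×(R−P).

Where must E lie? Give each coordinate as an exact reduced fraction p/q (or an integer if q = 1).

E = (146/25, 97/25)

1. E_x = 146/25  [F, G, E are collinear ∩ DE ⟂ FG]
2. E_y = 97/25  [F, G, E are collinear ∩ DE ⟂ FG]
   → E = (146/25, 97/25)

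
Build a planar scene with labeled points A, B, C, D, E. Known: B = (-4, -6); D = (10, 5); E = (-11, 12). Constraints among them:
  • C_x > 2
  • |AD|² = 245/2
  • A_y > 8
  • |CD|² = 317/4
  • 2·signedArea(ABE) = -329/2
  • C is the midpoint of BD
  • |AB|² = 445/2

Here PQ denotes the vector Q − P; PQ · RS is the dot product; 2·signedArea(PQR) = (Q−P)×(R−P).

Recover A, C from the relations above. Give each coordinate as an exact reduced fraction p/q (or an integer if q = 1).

A = (-1/2, 17/2)
C = (3, -1/2)

1. A_x = -1/2  [line -18·x + -7·y + 101/2 = 0 ∩ |AD|² = 245/2]
2. A_y = 17/2  [line -18·x + -7·y + 101/2 = 0 ∩ |AD|² = 245/2]
   → A = (-1/2, 17/2)
3. C_x = 3  [C is the midpoint of BD]
4. C_y = -1/2  [C is the midpoint of BD]
   → C = (3, -1/2)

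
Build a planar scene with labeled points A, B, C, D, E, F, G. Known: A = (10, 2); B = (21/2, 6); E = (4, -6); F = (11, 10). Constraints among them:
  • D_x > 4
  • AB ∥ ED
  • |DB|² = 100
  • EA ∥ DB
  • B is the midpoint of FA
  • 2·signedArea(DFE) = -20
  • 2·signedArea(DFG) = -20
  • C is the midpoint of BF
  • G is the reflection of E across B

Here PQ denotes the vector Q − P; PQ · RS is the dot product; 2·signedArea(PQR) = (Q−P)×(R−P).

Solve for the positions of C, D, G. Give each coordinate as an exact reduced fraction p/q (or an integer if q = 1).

C = (43/4, 8)
D = (9/2, -2)
G = (17, 18)

1. C_x = 43/4  [C is the midpoint of BF]
2. C_y = 8  [C is the midpoint of BF]
   → C = (43/4, 8)
3. D_x = 9/2  [EA ∥ DB ∩ AB ∥ ED]
4. D_y = -2  [EA ∥ DB ∩ AB ∥ ED]
   → D = (9/2, -2)
5. G_x = 17  [G is the reflection of E across B]
6. G_y = 18  [G is the reflection of E across B]
   → G = (17, 18)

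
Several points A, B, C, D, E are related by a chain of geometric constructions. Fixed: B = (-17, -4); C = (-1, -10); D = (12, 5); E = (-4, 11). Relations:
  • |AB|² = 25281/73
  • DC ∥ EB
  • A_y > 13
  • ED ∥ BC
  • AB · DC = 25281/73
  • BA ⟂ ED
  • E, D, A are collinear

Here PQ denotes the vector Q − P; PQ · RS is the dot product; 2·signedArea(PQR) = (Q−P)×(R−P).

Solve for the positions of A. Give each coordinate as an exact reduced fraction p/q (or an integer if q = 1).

A = (-764/73, 980/73)

1. A_x = -764/73  [E, D, A are collinear ∩ BA ⟂ ED]
2. A_y = 980/73  [E, D, A are collinear ∩ BA ⟂ ED]
   → A = (-764/73, 980/73)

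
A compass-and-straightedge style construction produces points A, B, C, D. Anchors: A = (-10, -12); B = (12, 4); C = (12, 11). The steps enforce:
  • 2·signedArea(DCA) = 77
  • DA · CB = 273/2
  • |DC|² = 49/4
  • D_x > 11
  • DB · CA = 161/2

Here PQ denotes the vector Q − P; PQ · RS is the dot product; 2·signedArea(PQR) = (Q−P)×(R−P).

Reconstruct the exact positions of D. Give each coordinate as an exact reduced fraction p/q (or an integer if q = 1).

D = (12, 15/2)

1. D_x = 12  [DA · CB = 273/2 ∩ 2·signedArea(DCA) = 77]
2. D_y = 15/2  [DA · CB = 273/2 ∩ 2·signedArea(DCA) = 77]
   → D = (12, 15/2)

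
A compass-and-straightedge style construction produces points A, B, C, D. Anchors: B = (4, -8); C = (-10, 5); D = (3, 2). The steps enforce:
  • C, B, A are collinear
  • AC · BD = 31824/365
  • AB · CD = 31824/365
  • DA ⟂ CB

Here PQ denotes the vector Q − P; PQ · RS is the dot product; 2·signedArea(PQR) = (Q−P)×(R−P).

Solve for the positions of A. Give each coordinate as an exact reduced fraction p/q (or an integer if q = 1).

A = (-556/365, -1048/365)

1. A_x = -556/365  [C, B, A are collinear ∩ DA ⟂ CB]
2. A_y = -1048/365  [C, B, A are collinear ∩ DA ⟂ CB]
   → A = (-556/365, -1048/365)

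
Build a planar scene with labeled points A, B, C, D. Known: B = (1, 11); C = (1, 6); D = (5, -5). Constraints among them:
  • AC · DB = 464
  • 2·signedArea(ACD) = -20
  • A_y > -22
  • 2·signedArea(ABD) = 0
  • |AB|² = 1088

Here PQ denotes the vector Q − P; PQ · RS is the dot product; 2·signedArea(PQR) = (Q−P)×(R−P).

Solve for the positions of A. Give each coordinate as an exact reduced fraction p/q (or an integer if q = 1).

1. A_x = 9  [2·signedArea(ABD) = 0 ∩ AC · DB = 464]
2. A_y = -21  [2·signedArea(ABD) = 0 ∩ AC · DB = 464]
   → A = (9, -21)

A = (9, -21)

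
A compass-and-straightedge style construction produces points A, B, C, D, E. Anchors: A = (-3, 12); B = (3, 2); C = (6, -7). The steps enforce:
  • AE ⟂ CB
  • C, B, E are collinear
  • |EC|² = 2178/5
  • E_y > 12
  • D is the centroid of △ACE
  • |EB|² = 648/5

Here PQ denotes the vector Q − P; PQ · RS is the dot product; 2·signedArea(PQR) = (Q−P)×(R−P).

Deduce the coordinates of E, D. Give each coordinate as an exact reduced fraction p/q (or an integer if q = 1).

1. E_x = -3/5  [C, B, E are collinear ∩ AE ⟂ CB]
2. E_y = 64/5  [C, B, E are collinear ∩ AE ⟂ CB]
   → E = (-3/5, 64/5)
3. D_x = 4/5  [D is the centroid of △ACE]
4. D_y = 89/15  [D is the centroid of △ACE]
   → D = (4/5, 89/15)

D = (4/5, 89/15)
E = (-3/5, 64/5)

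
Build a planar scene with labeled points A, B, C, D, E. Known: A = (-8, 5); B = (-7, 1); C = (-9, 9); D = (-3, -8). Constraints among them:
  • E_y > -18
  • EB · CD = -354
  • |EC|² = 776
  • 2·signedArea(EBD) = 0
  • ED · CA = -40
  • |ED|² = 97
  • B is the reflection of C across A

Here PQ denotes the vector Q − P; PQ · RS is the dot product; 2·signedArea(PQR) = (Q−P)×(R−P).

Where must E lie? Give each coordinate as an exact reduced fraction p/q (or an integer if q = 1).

1. E_x = 1  [2·signedArea(EBD) = 0 ∩ ED · CA = -40]
2. E_y = -17  [2·signedArea(EBD) = 0 ∩ ED · CA = -40]
   → E = (1, -17)

E = (1, -17)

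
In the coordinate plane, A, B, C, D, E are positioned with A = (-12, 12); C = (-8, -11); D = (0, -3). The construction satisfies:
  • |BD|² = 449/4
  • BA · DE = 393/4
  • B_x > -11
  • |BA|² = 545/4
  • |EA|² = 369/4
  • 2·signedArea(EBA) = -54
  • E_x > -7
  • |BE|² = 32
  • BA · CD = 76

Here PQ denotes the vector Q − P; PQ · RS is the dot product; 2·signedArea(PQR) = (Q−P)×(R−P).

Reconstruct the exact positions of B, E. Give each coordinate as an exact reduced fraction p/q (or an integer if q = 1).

B = (-10, 1/2)
E = (-6, 9/2)

1. B_x = -10  [line -8·x + -8·y + -76 = 0 ∩ |BA|² = 545/4]
2. B_y = 1/2  [line -8·x + -8·y + -76 = 0 ∩ |BA|² = 545/4]
   → B = (-10, 1/2)
3. E_x = -6  [2·signedArea(EBA) = -54 ∩ BA · DE = 393/4]
4. E_y = 9/2  [2·signedArea(EBA) = -54 ∩ BA · DE = 393/4]
   → E = (-6, 9/2)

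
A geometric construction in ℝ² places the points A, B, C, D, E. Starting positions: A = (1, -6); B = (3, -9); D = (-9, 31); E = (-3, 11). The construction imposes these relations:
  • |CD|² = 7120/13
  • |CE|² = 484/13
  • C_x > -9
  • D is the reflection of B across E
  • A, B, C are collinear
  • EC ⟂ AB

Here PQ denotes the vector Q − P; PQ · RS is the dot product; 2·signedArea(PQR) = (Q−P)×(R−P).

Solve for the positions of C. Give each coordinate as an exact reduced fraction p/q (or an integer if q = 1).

C = (-105/13, 99/13)

1. C_x = -105/13  [A, B, C are collinear ∩ EC ⟂ AB]
2. C_y = 99/13  [A, B, C are collinear ∩ EC ⟂ AB]
   → C = (-105/13, 99/13)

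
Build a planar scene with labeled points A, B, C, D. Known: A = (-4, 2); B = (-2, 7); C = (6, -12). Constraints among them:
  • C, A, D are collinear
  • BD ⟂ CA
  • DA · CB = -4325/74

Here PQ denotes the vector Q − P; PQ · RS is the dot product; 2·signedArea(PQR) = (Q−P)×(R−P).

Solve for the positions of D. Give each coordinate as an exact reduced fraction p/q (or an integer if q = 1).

D = (-421/74, 323/74)

1. D_x = -421/74  [C, A, D are collinear ∩ BD ⟂ CA]
2. D_y = 323/74  [C, A, D are collinear ∩ BD ⟂ CA]
   → D = (-421/74, 323/74)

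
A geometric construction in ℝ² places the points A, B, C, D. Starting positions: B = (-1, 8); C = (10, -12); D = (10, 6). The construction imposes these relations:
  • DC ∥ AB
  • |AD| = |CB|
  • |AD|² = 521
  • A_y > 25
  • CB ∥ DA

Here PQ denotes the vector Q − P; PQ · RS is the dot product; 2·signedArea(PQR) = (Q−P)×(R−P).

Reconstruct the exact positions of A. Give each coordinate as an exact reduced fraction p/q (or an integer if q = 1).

A = (-1, 26)

1. A_x = -1  [DC ∥ AB ∩ CB ∥ DA]
2. A_y = 26  [DC ∥ AB ∩ CB ∥ DA]
   → A = (-1, 26)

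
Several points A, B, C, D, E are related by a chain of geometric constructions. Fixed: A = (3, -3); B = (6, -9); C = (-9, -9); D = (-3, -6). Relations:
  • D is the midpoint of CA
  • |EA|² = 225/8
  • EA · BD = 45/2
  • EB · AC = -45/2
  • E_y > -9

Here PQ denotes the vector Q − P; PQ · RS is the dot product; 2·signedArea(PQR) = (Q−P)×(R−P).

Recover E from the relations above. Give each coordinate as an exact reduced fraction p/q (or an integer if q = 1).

E = (15/4, -33/4)

1. E_x = 15/4  [EB · AC = -45/2 ∩ EA · BD = 45/2]
2. E_y = -33/4  [EB · AC = -45/2 ∩ EA · BD = 45/2]
   → E = (15/4, -33/4)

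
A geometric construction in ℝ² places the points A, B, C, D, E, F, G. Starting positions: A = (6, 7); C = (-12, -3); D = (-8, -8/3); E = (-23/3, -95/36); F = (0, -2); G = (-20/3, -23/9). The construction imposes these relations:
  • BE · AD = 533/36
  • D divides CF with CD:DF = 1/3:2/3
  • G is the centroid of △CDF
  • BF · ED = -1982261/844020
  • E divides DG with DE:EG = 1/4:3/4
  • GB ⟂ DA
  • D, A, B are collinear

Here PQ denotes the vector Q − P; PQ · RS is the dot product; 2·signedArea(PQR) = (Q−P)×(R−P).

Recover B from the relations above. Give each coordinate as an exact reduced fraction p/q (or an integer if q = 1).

B = (-55058/7815, -47063/23445)

1. B_x = -55058/7815  [D, A, B are collinear ∩ GB ⟂ DA]
2. B_y = -47063/23445  [D, A, B are collinear ∩ GB ⟂ DA]
   → B = (-55058/7815, -47063/23445)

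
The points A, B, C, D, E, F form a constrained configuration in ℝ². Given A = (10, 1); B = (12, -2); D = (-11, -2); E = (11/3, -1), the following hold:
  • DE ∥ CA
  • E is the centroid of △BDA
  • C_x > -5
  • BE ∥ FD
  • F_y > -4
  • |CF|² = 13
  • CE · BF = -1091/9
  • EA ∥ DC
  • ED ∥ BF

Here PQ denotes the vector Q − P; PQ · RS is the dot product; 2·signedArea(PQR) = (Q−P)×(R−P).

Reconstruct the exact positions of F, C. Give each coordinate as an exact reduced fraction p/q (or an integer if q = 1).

C = (-14/3, 0)
F = (-8/3, -3)

1. F_x = -8/3  [BE ∥ FD ∩ ED ∥ BF]
2. F_y = -3  [BE ∥ FD ∩ ED ∥ BF]
   → F = (-8/3, -3)
3. C_x = -14/3  [DE ∥ CA ∩ EA ∥ DC]
4. C_y = 0  [DE ∥ CA ∩ EA ∥ DC]
   → C = (-14/3, 0)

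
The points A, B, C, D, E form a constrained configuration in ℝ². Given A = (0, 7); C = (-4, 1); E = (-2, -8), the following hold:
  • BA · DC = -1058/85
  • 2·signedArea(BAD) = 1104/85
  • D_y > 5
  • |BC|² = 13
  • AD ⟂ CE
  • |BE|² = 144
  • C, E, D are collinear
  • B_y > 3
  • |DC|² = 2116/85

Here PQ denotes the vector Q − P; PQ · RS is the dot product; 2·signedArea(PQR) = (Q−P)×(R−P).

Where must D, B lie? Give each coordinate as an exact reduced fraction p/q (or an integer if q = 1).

1. D_x = -432/85  [C, E, D are collinear ∩ AD ⟂ CE]
2. D_y = 499/85  [C, E, D are collinear ∩ AD ⟂ CE]
   → D = (-432/85, 499/85)
3. B_x = -2  [line -92/85·x + 414/85·y + -368/17 = 0 ∩ |BC|² = 13]
4. B_y = 4  [line -92/85·x + 414/85·y + -368/17 = 0 ∩ |BC|² = 13]
   → B = (-2, 4)

B = (-2, 4)
D = (-432/85, 499/85)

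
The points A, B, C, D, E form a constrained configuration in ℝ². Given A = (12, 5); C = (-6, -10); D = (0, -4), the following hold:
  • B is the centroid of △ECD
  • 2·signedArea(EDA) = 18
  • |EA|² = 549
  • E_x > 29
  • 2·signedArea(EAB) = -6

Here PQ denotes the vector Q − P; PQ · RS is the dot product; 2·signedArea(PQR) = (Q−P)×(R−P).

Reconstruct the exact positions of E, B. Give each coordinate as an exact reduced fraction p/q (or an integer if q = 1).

B = (8, 2)
E = (30, 20)

1. E_x = 30  [line -9·x + 12·y + 30 = 0 ∩ |EA|² = 549]
2. E_y = 20  [line -9·x + 12·y + 30 = 0 ∩ |EA|² = 549]
   → E = (30, 20)
3. B_x = 8  [2·signedArea(EAB) = -6 ∩ B is the centroid of △ECD]
4. B_y = 2  [2·signedArea(EAB) = -6 ∩ B is the centroid of △ECD]
   → B = (8, 2)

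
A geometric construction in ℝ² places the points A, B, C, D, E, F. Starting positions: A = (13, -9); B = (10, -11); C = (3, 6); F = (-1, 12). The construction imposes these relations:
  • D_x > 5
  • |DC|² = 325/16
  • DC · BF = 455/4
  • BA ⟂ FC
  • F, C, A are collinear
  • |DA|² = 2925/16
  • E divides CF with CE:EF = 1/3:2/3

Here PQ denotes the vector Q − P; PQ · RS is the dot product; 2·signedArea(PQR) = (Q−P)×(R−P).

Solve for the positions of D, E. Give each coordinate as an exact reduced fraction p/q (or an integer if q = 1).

D = (11/2, 9/4)
E = (5/3, 8)

1. D_x = 11/2  [line 11·x + -23·y + -35/4 = 0 ∩ |DC|² = 325/16]
2. D_y = 9/4  [line 11·x + -23·y + -35/4 = 0 ∩ |DC|² = 325/16]
   → D = (11/2, 9/4)
3. E_x = 5/3  [E divides CF with CE:EF = 1/3:2/3]
4. E_y = 8  [E divides CF with CE:EF = 1/3:2/3]
   → E = (5/3, 8)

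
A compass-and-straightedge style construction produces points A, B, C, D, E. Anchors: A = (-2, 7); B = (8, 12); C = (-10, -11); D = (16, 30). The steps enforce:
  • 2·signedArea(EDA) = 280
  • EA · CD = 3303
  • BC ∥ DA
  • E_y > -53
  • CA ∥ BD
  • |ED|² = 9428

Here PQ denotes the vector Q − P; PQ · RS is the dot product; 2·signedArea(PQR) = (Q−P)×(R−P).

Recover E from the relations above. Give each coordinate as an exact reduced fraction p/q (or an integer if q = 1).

1. E_x = -36  [2·signedArea(EDA) = 280 ∩ EA · CD = 3303]
2. E_y = -52  [2·signedArea(EDA) = 280 ∩ EA · CD = 3303]
   → E = (-36, -52)

E = (-36, -52)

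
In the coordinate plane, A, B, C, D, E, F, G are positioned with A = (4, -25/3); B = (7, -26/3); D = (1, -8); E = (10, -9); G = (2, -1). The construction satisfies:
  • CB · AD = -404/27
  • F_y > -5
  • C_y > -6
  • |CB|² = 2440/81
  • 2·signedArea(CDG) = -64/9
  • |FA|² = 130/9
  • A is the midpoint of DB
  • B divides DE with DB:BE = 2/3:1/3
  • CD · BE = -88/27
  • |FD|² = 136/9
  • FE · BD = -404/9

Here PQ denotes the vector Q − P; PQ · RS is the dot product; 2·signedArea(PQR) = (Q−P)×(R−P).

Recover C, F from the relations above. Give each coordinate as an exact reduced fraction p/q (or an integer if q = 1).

C = (7/3, -52/9)
F = (3, -14/3)

1. C_x = 7/3  [CB · AD = -404/27 ∩ 2·signedArea(CDG) = -64/9]
2. C_y = -52/9  [CB · AD = -404/27 ∩ 2·signedArea(CDG) = -64/9]
   → C = (7/3, -52/9)
3. F_x = 3  [line 6·x + -2/3·y + -190/9 = 0 ∩ |FA|² = 130/9]
4. F_y = -14/3  [line 6·x + -2/3·y + -190/9 = 0 ∩ |FA|² = 130/9]
   → F = (3, -14/3)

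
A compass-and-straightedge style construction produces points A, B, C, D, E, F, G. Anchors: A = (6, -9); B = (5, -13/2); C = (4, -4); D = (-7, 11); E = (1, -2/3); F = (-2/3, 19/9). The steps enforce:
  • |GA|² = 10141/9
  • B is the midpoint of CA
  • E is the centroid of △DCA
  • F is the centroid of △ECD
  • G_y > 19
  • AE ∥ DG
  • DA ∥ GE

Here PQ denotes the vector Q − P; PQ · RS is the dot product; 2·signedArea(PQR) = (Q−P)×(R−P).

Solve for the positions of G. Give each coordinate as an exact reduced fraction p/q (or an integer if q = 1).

G = (-12, 58/3)

1. G_x = -12  [DA ∥ GE ∩ AE ∥ DG]
2. G_y = 58/3  [DA ∥ GE ∩ AE ∥ DG]
   → G = (-12, 58/3)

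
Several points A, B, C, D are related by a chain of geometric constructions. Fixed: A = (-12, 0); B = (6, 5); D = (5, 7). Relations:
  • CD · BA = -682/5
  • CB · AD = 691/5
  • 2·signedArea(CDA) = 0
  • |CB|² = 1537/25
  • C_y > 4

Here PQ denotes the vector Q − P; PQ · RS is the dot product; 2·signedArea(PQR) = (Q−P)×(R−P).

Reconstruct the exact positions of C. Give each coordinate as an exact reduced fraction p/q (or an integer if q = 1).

1. C_x = -9/5  [2·signedArea(CDA) = 0 ∩ CB · AD = 691/5]
2. C_y = 21/5  [2·signedArea(CDA) = 0 ∩ CB · AD = 691/5]
   → C = (-9/5, 21/5)

C = (-9/5, 21/5)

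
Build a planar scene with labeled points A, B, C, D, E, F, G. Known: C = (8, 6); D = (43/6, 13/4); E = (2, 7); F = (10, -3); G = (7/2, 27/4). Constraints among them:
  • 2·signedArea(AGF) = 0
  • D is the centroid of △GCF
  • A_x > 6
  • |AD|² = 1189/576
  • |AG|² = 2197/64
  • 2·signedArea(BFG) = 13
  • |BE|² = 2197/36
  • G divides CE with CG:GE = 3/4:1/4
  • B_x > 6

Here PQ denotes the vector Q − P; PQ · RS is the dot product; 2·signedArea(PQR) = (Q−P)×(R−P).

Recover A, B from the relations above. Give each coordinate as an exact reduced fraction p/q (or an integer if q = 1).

1. A_x = 27/4  [line 39/4·x + 13/2·y + -78 = 0 ∩ |AG|² = 2197/64]
2. A_y = 15/8  [line 39/4·x + 13/2·y + -78 = 0 ∩ |AG|² = 2197/64]
   → A = (27/4, 15/8)
3. B_x = 19/3  [line -39/4·x + -13/2·y + 65 = 0 ∩ |BE|² = 2197/36]
4. B_y = 1/2  [line -39/4·x + -13/2·y + 65 = 0 ∩ |BE|² = 2197/36]
   → B = (19/3, 1/2)

A = (27/4, 15/8)
B = (19/3, 1/2)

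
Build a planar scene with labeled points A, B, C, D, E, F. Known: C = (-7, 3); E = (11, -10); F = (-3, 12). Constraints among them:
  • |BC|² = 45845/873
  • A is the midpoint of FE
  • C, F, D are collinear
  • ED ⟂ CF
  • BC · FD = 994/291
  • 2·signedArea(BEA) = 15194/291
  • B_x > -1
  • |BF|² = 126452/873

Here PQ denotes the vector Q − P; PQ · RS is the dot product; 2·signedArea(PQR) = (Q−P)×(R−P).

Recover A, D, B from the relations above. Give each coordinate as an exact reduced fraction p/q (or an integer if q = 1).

A = (4, 1)
B = (-83/291, 80/291)
D = (-859/97, -114/97)

1. A_x = 4  [A is the midpoint of FE]
2. A_y = 1  [A is the midpoint of FE]
   → A = (4, 1)
3. D_x = -859/97  [C, F, D are collinear ∩ ED ⟂ CF]
4. D_y = -114/97  [C, F, D are collinear ∩ ED ⟂ CF]
   → D = (-859/97, -114/97)
5. B_x = -83/291  [2·signedArea(BEA) = 15194/291 ∩ BC · FD = 994/291]
6. B_y = 80/291  [2·signedArea(BEA) = 15194/291 ∩ BC · FD = 994/291]
   → B = (-83/291, 80/291)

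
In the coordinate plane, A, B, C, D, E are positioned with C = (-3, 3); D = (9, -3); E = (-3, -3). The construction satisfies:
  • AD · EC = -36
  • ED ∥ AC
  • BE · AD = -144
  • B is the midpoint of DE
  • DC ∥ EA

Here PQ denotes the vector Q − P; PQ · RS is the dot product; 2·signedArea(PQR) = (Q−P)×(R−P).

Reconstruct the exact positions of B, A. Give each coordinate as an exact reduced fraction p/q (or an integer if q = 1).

A = (-15, 3)
B = (3, -3)

1. B_x = 3  [B is the midpoint of DE]
2. B_y = -3  [B is the midpoint of DE]
   → B = (3, -3)
3. A_x = -15  [ED ∥ AC ∩ DC ∥ EA]
4. A_y = 3  [ED ∥ AC ∩ DC ∥ EA]
   → A = (-15, 3)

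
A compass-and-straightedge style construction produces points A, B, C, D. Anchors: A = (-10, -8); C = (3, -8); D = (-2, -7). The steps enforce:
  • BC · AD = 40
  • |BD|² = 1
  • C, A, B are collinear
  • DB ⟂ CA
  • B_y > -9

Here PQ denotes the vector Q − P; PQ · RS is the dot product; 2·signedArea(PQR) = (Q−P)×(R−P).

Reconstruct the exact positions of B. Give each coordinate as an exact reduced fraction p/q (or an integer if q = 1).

1. B_x = -2  [C, A, B are collinear ∩ DB ⟂ CA]
2. B_y = -8  [C, A, B are collinear ∩ DB ⟂ CA]
   → B = (-2, -8)

B = (-2, -8)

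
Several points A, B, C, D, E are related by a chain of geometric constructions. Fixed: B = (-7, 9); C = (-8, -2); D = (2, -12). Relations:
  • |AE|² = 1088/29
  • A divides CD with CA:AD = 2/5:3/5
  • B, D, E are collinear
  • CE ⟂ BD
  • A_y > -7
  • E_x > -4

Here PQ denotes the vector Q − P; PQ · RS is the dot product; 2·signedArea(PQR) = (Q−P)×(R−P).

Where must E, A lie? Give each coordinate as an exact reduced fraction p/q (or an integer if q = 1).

1. E_x = -92/29  [B, D, E are collinear ∩ CE ⟂ BD]
2. E_y = 2/29  [B, D, E are collinear ∩ CE ⟂ BD]
   → E = (-92/29, 2/29)
3. A_x = -4  [A divides CD with CA:AD = 2/5:3/5]
4. A_y = -6  [A divides CD with CA:AD = 2/5:3/5]
   → A = (-4, -6)

A = (-4, -6)
E = (-92/29, 2/29)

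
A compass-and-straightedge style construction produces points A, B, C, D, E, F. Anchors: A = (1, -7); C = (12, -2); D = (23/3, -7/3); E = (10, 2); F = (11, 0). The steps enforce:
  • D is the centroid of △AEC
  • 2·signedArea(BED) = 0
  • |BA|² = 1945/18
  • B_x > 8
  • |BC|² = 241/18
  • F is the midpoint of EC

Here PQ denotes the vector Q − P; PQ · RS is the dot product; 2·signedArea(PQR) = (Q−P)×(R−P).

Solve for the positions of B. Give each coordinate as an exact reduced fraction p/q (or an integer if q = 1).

B = (53/6, -1/6)

1. B_x = 53/6  [line 13/3·x + -7/3·y + -116/3 = 0 ∩ |BA|² = 1945/18]
2. B_y = -1/6  [line 13/3·x + -7/3·y + -116/3 = 0 ∩ |BA|² = 1945/18]
   → B = (53/6, -1/6)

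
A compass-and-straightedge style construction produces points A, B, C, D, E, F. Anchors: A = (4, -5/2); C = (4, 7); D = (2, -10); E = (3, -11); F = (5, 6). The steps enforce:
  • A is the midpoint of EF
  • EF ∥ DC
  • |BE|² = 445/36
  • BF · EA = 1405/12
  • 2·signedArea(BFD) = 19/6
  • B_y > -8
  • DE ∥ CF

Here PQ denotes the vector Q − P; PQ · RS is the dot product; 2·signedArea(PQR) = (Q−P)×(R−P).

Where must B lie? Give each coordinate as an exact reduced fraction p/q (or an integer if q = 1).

B = (8/3, -15/2)

1. B_x = 8/3  [2·signedArea(BFD) = 19/6 ∩ BF · EA = 1405/12]
2. B_y = -15/2  [2·signedArea(BFD) = 19/6 ∩ BF · EA = 1405/12]
   → B = (8/3, -15/2)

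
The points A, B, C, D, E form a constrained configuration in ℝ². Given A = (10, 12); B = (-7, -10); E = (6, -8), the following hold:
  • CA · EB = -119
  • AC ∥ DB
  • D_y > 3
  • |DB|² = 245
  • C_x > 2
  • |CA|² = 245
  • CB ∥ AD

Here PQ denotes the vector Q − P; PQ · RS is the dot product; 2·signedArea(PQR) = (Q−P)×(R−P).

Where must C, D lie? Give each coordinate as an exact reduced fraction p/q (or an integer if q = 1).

1. C_x = 3  [line 13·x + 2·y + -35 = 0 ∩ |CA|² = 245]
2. C_y = -2  [line 13·x + 2·y + -35 = 0 ∩ |CA|² = 245]
   → C = (3, -2)
3. D_x = 0  [AC ∥ DB ∩ CB ∥ AD]
4. D_y = 4  [AC ∥ DB ∩ CB ∥ AD]
   → D = (0, 4)

C = (3, -2)
D = (0, 4)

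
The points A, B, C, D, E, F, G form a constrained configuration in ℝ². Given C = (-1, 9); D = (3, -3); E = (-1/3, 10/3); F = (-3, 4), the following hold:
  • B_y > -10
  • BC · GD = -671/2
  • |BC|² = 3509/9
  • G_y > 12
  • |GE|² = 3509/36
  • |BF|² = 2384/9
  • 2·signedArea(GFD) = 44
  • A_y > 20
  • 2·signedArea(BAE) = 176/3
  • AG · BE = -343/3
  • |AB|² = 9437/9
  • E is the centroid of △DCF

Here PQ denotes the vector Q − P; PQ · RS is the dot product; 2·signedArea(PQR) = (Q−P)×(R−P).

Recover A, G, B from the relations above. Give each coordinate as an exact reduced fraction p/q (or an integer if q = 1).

A = (-5, 21)
B = (19/3, -28/3)
G = (-4, 25/2)

1. G_x = -4  [line 7·x + 6·y + -47 = 0 ∩ |GE|² = 3509/36]
2. G_y = 25/2  [line 7·x + 6·y + -47 = 0 ∩ |GE|² = 3509/36]
   → G = (-4, 25/2)
3. B_x = 19/3  [line -7·x + 31/2·y + 189 = 0 ∩ |BF|² = 2384/9]
4. B_y = -28/3  [line -7·x + 31/2·y + 189 = 0 ∩ |BF|² = 2384/9]
   → B = (19/3, -28/3)
5. A_x = -5  [AG · BE = -343/3 ∩ 2·signedArea(BAE) = 176/3]
6. A_y = 21  [AG · BE = -343/3 ∩ 2·signedArea(BAE) = 176/3]
   → A = (-5, 21)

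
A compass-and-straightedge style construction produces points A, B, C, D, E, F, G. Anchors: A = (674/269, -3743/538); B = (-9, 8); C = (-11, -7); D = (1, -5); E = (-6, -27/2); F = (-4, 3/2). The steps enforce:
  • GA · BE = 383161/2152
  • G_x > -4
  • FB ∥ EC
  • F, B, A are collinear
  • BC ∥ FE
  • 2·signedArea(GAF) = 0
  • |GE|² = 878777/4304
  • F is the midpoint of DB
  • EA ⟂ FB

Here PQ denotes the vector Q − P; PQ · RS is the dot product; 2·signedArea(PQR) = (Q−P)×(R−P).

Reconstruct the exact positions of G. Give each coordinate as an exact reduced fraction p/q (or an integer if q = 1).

1. G_x = -1747/538  [2·signedArea(GAF) = 0 ∩ GA · BE = 383161/2152]
2. G_y = 561/1076  [2·signedArea(GAF) = 0 ∩ GA · BE = 383161/2152]
   → G = (-1747/538, 561/1076)

G = (-1747/538, 561/1076)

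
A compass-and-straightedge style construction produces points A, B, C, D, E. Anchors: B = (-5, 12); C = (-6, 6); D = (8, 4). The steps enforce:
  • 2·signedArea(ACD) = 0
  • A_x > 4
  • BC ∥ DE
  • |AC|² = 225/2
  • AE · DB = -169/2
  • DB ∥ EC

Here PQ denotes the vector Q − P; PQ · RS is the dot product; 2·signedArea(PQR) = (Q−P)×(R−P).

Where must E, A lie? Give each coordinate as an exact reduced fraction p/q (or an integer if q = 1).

A = (9/2, 9/2)
E = (7, -2)

1. E_x = 7  [DB ∥ EC ∩ BC ∥ DE]
2. E_y = -2  [DB ∥ EC ∩ BC ∥ DE]
   → E = (7, -2)
3. A_x = 9/2  [2·signedArea(ACD) = 0 ∩ AE · DB = -169/2]
4. A_y = 9/2  [2·signedArea(ACD) = 0 ∩ AE · DB = -169/2]
   → A = (9/2, 9/2)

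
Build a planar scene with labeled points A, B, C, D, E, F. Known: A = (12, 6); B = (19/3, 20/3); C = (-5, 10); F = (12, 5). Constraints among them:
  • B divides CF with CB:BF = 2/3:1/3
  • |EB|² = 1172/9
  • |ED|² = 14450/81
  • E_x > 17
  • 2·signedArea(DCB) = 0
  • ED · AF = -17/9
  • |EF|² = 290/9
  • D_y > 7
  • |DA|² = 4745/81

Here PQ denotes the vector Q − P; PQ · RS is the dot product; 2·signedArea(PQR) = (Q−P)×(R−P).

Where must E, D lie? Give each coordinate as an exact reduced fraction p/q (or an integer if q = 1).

1. D_x = 40/9  [line 10/3·x + 34/3·y + -290/3 = 0 ∩ |DA|² = 4745/81]
2. D_y = 65/9  [line 10/3·x + 34/3·y + -290/3 = 0 ∩ |DA|² = 4745/81]
   → D = (40/9, 65/9)
3. E_y = 16/3  [ED · AF = -17/9]
4. E_x = 53/3  [|EF|² = 290/9]
   → E = (53/3, 16/3)

D = (40/9, 65/9)
E = (53/3, 16/3)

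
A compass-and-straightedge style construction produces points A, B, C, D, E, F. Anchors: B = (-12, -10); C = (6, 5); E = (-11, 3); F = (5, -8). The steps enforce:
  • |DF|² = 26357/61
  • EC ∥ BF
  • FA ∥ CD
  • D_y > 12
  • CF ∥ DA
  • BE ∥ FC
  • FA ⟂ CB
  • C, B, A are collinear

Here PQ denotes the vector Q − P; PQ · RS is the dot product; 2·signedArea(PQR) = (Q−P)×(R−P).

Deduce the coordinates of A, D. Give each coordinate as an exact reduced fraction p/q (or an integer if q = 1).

1. A_x = -60/61  [C, B, A are collinear ∩ FA ⟂ CB]
2. A_y = -50/61  [C, B, A are collinear ∩ FA ⟂ CB]
   → A = (-60/61, -50/61)
3. D_x = 1/61  [CF ∥ DA ∩ FA ∥ CD]
4. D_y = 743/61  [CF ∥ DA ∩ FA ∥ CD]
   → D = (1/61, 743/61)

A = (-60/61, -50/61)
D = (1/61, 743/61)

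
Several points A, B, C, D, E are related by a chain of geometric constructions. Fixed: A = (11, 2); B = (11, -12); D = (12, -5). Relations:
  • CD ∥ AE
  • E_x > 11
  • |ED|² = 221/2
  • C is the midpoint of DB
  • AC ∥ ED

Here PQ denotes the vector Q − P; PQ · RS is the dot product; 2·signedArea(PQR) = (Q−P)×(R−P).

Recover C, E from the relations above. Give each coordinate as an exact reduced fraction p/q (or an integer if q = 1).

1. C_x = 23/2  [C is the midpoint of DB]
2. C_y = -17/2  [C is the midpoint of DB]
   → C = (23/2, -17/2)
3. E_x = 23/2  [AC ∥ ED ∩ CD ∥ AE]
4. E_y = 11/2  [AC ∥ ED ∩ CD ∥ AE]
   → E = (23/2, 11/2)

C = (23/2, -17/2)
E = (23/2, 11/2)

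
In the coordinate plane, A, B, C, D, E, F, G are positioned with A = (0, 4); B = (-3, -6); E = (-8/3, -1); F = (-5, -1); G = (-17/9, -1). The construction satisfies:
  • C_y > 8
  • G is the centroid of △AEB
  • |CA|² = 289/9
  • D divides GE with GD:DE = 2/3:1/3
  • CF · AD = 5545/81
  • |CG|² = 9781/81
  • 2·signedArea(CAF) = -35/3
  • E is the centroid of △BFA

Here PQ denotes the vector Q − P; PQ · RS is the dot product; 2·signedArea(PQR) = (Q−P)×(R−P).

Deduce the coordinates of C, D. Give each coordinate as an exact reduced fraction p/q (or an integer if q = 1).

1. C_x = 8/3  [line 5·x + -5·y + 95/3 = 0 ∩ |CA|² = 289/9]
2. C_y = 9  [line 5·x + -5·y + 95/3 = 0 ∩ |CA|² = 289/9]
   → C = (8/3, 9)
3. D_x = -65/27  [CF · AD = 5545/81 ∩ D divides GE with GD:DE = 2/3:1/3]
4. D_y = -1  [CF · AD = 5545/81 ∩ D divides GE with GD:DE = 2/3:1/3]
   → D = (-65/27, -1)

C = (8/3, 9)
D = (-65/27, -1)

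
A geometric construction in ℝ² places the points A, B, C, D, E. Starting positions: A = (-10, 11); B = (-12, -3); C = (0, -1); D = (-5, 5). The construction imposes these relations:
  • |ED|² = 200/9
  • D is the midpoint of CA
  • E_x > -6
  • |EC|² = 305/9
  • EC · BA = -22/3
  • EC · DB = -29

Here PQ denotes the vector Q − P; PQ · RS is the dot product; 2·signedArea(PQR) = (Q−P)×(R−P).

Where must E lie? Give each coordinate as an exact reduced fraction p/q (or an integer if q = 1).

1. E_x = -17/3  [EC · BA = -22/3 ∩ EC · DB = -29]
2. E_y = 1/3  [EC · BA = -22/3 ∩ EC · DB = -29]
   → E = (-17/3, 1/3)

E = (-17/3, 1/3)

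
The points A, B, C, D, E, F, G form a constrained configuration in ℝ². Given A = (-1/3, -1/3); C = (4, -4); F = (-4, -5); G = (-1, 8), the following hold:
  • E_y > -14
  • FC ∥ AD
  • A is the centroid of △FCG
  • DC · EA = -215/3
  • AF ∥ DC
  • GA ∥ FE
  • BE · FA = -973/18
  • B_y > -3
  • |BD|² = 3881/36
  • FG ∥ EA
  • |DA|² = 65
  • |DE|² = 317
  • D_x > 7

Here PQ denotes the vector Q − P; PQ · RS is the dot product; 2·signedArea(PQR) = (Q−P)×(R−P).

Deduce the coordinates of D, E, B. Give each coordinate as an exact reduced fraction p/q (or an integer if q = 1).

1. D_x = 23/3  [AF ∥ DC ∩ FC ∥ AD]
2. D_y = 2/3  [AF ∥ DC ∩ FC ∥ AD]
   → D = (23/3, 2/3)
3. E_x = -10/3  [FG ∥ EA ∩ GA ∥ FE]
4. E_y = -40/3  [FG ∥ EA ∩ GA ∥ FE]
   → E = (-10/3, -40/3)
5. B_x = -13/6  [line -11/3·x + -14/3·y + -367/18 = 0 ∩ |BD|² = 3881/36]
6. B_y = -8/3  [line -11/3·x + -14/3·y + -367/18 = 0 ∩ |BD|² = 3881/36]
   → B = (-13/6, -8/3)

B = (-13/6, -8/3)
D = (23/3, 2/3)
E = (-10/3, -40/3)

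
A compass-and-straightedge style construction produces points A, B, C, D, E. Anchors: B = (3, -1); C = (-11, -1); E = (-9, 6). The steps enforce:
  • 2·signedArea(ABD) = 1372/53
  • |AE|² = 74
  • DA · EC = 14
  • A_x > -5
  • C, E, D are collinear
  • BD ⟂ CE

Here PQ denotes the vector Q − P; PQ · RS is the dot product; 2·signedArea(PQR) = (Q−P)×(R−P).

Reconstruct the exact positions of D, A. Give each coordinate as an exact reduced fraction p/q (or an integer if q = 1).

1. D_x = -527/53  [C, E, D are collinear ∩ BD ⟂ CE]
2. D_y = 143/53  [C, E, D are collinear ∩ BD ⟂ CE]
   → D = (-527/53, 143/53)
3. A_x = -4  [line -196/53·x + -686/53·y + -1470/53 = 0 ∩ |AE|² = 74]
4. A_y = -1  [line -196/53·x + -686/53·y + -1470/53 = 0 ∩ |AE|² = 74]
   → A = (-4, -1)

A = (-4, -1)
D = (-527/53, 143/53)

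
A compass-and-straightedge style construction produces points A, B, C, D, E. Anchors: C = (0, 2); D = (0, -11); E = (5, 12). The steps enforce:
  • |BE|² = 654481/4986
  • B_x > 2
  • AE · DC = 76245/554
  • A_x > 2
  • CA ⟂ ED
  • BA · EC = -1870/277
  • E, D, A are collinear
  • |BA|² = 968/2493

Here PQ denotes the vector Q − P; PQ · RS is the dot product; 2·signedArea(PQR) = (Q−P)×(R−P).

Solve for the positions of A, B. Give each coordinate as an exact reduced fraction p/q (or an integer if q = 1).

1. A_x = 1495/554  [E, D, A are collinear ∩ CA ⟂ ED]
2. A_y = 783/554  [E, D, A are collinear ∩ CA ⟂ ED]
   → A = (1495/554, 783/554)
3. B_x = 4265/1662  [line 5·x + 10·y + -11565/554 = 0 ∩ |BE|² = 654481/4986]
4. B_y = 1337/1662  [line 5·x + 10·y + -11565/554 = 0 ∩ |BE|² = 654481/4986]
   → B = (4265/1662, 1337/1662)

A = (1495/554, 783/554)
B = (4265/1662, 1337/1662)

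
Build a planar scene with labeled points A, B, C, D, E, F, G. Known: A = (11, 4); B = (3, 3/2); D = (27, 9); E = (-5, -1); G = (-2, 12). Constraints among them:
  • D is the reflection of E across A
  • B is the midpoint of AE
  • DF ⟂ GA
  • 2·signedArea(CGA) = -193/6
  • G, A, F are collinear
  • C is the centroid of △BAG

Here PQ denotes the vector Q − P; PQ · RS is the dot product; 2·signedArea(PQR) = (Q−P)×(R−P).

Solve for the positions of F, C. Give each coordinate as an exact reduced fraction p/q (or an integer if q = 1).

1. F_x = 4747/233  [G, A, F are collinear ∩ DF ⟂ GA]
2. F_y = -412/233  [G, A, F are collinear ∩ DF ⟂ GA]
   → F = (4747/233, -412/233)
3. C_x = 4  [C is the centroid of △BAG]
4. C_y = 35/6  [C is the centroid of △BAG]
   → C = (4, 35/6)

C = (4, 35/6)
F = (4747/233, -412/233)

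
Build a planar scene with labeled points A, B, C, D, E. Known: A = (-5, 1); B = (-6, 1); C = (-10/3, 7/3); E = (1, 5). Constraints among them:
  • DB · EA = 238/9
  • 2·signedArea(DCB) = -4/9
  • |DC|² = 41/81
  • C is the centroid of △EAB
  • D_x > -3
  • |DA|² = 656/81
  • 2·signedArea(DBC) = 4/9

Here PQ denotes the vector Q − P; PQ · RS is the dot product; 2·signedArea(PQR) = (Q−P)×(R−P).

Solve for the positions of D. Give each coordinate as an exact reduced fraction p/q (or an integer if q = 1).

D = (-25/9, 25/9)

1. D_x = -25/9  [2·signedArea(DBC) = 4/9 ∩ DB · EA = 238/9]
2. D_y = 25/9  [2·signedArea(DBC) = 4/9 ∩ DB · EA = 238/9]
   → D = (-25/9, 25/9)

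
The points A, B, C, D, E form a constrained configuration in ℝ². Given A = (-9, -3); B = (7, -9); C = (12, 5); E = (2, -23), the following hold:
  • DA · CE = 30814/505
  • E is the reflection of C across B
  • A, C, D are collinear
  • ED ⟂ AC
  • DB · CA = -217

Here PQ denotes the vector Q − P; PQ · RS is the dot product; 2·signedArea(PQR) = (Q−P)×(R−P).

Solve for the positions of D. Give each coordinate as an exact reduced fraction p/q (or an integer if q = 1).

1. D_x = -3054/505  [A, C, D are collinear ∩ ED ⟂ AC]
2. D_y = -947/505  [A, C, D are collinear ∩ ED ⟂ AC]
   → D = (-3054/505, -947/505)

D = (-3054/505, -947/505)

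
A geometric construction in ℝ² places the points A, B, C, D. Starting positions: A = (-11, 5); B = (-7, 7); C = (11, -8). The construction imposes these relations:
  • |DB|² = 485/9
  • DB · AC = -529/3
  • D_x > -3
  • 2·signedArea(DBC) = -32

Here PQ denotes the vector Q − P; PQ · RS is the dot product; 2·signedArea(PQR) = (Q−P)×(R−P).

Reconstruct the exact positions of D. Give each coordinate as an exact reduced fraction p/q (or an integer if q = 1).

1. D_x = -7/3  [2·signedArea(DBC) = -32 ∩ DB · AC = -529/3]
2. D_y = 4/3  [2·signedArea(DBC) = -32 ∩ DB · AC = -529/3]
   → D = (-7/3, 4/3)

D = (-7/3, 4/3)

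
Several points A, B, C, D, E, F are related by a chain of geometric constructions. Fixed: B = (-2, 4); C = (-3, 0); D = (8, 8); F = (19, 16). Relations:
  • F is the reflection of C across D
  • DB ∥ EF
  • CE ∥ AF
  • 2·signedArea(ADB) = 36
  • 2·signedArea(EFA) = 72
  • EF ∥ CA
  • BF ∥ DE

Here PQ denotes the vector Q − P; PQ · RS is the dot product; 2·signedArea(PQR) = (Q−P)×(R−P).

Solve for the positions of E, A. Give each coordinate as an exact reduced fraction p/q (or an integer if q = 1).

1. E_x = 29  [DB ∥ EF ∩ BF ∥ DE]
2. E_y = 20  [DB ∥ EF ∩ BF ∥ DE]
   → E = (29, 20)
3. A_x = -13  [CE ∥ AF ∩ EF ∥ CA]
4. A_y = -4  [CE ∥ AF ∩ EF ∥ CA]
   → A = (-13, -4)

A = (-13, -4)
E = (29, 20)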